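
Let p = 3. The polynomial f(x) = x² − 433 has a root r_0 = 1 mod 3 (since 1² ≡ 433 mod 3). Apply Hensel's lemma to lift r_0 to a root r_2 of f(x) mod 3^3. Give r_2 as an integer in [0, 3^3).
r_2 = 1 (mod 27)

Hensel's recurrence: r_{i+1} = r_i − f(r_i)·(f′(r_i))^{-1} mod 3^{i+2}, with f′(x) = 2x. Iterate:
  r_0 = 1 (mod 3)
  r_1 = 1 (mod 9)
  r_2 = 1 (mod 27)
Final: r_2 = 1, and one checks f(r_2) ≡ 0 mod 3^3.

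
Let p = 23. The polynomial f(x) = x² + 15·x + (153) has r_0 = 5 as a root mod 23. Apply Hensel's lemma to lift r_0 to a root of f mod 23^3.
r_2 = 7020 (mod 12167)

Hensel: r_{i+1} = r_i − f(r_i)·(f′(r_i))^{-1} mod 23^{i+2}, f′(x) = 2x + 15. Iterate:
  r_0 = 5 (mod 23)
  r_1 = 143 (mod 529)
  r_2 = 7020 (mod 12167)
Final: r = 7020 satisfies f(r) ≡ 0 mod 23^3.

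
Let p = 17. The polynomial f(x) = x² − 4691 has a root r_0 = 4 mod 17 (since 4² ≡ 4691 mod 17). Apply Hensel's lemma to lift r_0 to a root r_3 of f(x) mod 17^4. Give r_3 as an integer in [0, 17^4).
r_3 = 9728 (mod 83521)

Hensel's recurrence: r_{i+1} = r_i − f(r_i)·(f′(r_i))^{-1} mod 17^{i+2}, with f′(x) = 2x. Iterate:
  r_0 = 4 (mod 17)
  r_1 = 191 (mod 289)
  r_2 = 4815 (mod 4913)
  r_3 = 9728 (mod 83521)
Final: r_3 = 9728, and one checks f(r_3) ≡ 0 mod 17^4.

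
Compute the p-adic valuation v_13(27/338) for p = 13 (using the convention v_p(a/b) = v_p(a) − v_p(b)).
v_13(27/338) = -2

Factor powers of 13 from the numerator and denominator of the reduced fraction: 27 = 13^0 · 27 and 338 = 13^2 · 2. Apply v_p(a/b) = v_p(a) − v_p(b): v_13(27/338) = 0 − 2 = -2.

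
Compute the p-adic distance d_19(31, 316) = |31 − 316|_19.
d_19(31, 316) = 1/19

Step 1 — x − y = 31 − 316 = -285. Step 2 — v_19(-285) = 1 (factor: -285 = −(19^1 · 15); the sign does not affect v_p). Step 3 — |x − y|_19 = 19^{-1} = 1/19.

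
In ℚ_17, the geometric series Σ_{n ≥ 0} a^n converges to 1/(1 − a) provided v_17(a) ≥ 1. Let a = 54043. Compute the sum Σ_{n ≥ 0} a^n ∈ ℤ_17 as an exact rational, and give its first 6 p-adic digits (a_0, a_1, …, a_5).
Σ a^n = 1/(1 − a) = -1/54042;  first 6 digits = (1, 0, 0, 11, 0, 0)

v_17(a) = 3 ≥ 1, so the series converges in ℤ_17 to 1/(1 − a) = 1/(1 − 54043) = -1/54042. Expand this rational in ℤ_17: compute digits iteratively via d_i = x_i mod 17, x_{i+1} = (x_i − d_i)/17. The first 6 digits are (1, 0, 0, 11, 0, 0).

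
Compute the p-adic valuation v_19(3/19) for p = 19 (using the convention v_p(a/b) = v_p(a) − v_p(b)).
v_19(3/19) = -1

Factor powers of 19 from the numerator and denominator of the reduced fraction: 3 = 19^0 · 3 and 19 = 19^1 · 1. Apply v_p(a/b) = v_p(a) − v_p(b): v_19(3/19) = 0 − 1 = -1.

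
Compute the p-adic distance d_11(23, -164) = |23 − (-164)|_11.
d_11(23, -164) = 1/11

Step 1 — x − y = 23 − (-164) = 187. Step 2 — v_11(187) = 1 (factor: 187 = (11^1 · 17); the sign does not affect v_p). Step 3 — |x − y|_11 = 11^{-1} = 1/11.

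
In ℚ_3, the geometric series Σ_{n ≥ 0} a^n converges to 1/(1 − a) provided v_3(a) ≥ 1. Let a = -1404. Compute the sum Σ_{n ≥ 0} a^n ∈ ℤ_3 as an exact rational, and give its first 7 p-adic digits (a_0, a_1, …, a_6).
Σ a^n = 1/(1 − a) = 1/1405;  first 7 digits = (1, 0, 0, 2, 0, 0, 2)

v_3(a) = 3 ≥ 1, so the series converges in ℤ_3 to 1/(1 − a) = 1/(1 − (-1404)) = 1/1405. Expand this rational in ℤ_3: compute digits iteratively via d_i = x_i mod 3, x_{i+1} = (x_i − d_i)/3. The first 7 digits are (1, 0, 0, 2, 0, 0, 2).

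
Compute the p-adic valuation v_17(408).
v_17(408) = 1

v_17(n) is the largest exponent k such that 17^k divides n. Factor out: 408 = 17^1 · 24. (Sign doesn't affect v_p.) So v_17(408) = 1.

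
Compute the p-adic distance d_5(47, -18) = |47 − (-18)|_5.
d_5(47, -18) = 1/5

Step 1 — x − y = 47 − (-18) = 65. Step 2 — v_5(65) = 1 (factor: 65 = (5^1 · 13); the sign does not affect v_p). Step 3 — |x − y|_5 = 5^{-1} = 1/5.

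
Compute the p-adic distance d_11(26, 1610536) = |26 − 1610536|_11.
d_11(26, 1610536) = 1/161051

Step 1 — x − y = 26 − 1610536 = -1610510. Step 2 — v_11(-1610510) = 5 (factor: -1610510 = −(11^5 · 10); the sign does not affect v_p). Step 3 — |x − y|_11 = 11^{-5} = 1/161051.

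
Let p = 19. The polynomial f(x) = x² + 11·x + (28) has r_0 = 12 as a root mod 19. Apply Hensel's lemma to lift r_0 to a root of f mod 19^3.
r_2 = 6852 (mod 6859)

Hensel: r_{i+1} = r_i − f(r_i)·(f′(r_i))^{-1} mod 19^{i+2}, f′(x) = 2x + 11. Iterate:
  r_0 = 12 (mod 19)
  r_1 = 354 (mod 361)
  r_2 = 6852 (mod 6859)
Final: r = 6852 satisfies f(r) ≡ 0 mod 19^3.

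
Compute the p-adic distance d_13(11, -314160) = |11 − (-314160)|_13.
d_13(11, -314160) = 1/28561

Step 1 — x − y = 11 − (-314160) = 314171. Step 2 — v_13(314171) = 4 (factor: 314171 = (13^4 · 11); the sign does not affect v_p). Step 3 — |x − y|_13 = 13^{-4} = 1/28561.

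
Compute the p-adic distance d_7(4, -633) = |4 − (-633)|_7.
d_7(4, -633) = 1/49

Step 1 — x − y = 4 − (-633) = 637. Step 2 — v_7(637) = 2 (factor: 637 = (7^2 · 13); the sign does not affect v_p). Step 3 — |x − y|_7 = 7^{-2} = 1/49.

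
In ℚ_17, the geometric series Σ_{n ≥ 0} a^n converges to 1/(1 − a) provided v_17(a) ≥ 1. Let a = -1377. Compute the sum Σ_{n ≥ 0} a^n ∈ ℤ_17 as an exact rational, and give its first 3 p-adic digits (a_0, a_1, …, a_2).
Σ a^n = 1/(1 − a) = 1/1378;  first 3 digits = (1, 4, 11)

v_17(a) = 1 ≥ 1, so the series converges in ℤ_17 to 1/(1 − a) = 1/(1 − (-1377)) = 1/1378. Expand this rational in ℤ_17: compute digits iteratively via d_i = x_i mod 17, x_{i+1} = (x_i − d_i)/17. The first 3 digits are (1, 4, 11).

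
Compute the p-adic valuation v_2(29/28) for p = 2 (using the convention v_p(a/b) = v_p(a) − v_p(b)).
v_2(29/28) = -2

Factor powers of 2 from the numerator and denominator of the reduced fraction: 29 = 2^0 · 29 and 28 = 2^2 · 7. Apply v_p(a/b) = v_p(a) − v_p(b): v_2(29/28) = 0 − 2 = -2.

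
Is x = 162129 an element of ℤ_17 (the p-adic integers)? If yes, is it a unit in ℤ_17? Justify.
x ∈ ℤ_17 but not a unit; v_17(x) = 3 > 0

ℤ_17 = {x ∈ ℚ_17 : v_17(x) ≥ 0} and ℤ_17^× = {x ∈ ℤ_17 : v_17(x) = 0}. Here v_17(162129) = v_17(num) − v_17(den) = 3; compare against these criteria.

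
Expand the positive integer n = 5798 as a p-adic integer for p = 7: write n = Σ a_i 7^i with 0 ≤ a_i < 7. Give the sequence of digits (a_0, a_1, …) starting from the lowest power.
(a_0, a_1, …) = (2, 2, 6, 2, 2)

Repeated division by 7 gives the digits low-to-high: 5798 = 2 + 2·7^1 + 6·7^2 + 2·7^3 + 2·7^4. Digit sequence: (2, 2, 6, 2, 2).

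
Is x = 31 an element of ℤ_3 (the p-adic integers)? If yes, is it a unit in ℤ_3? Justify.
x ∈ ℤ_3^× (unit); v_3(x) = 0

ℤ_3 = {x ∈ ℚ_3 : v_3(x) ≥ 0} and ℤ_3^× = {x ∈ ℤ_3 : v_3(x) = 0}. Here v_3(31) = v_3(num) − v_3(den) = 0; compare against these criteria.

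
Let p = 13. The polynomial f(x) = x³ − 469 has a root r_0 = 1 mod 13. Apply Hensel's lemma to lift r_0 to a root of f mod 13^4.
r_3 = 19761 (mod 28561)

Hensel: r_{i+1} = r_i − f(r_i)/f′(r_i) mod 13^{i+2}, where f′(x) = 3x². Iterate:
  r_0 = 1 (mod 13)
  r_1 = 157 (mod 169)
  r_2 = 2185 (mod 2197)
  r_3 = 19761 (mod 28561)
Final: r = 19761 with f(r) ≡ 0 mod 13^4.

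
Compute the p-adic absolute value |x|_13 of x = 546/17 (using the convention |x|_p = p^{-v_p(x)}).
|546/17|_13 = 1/13

Step 1 — compute v_13(x) by factoring powers of 13 out of the numerator and denominator: v_13(546/17) = 1. Step 2 — apply |x|_p = p^{-v_p(x)} = 13^{-1} = 1/13.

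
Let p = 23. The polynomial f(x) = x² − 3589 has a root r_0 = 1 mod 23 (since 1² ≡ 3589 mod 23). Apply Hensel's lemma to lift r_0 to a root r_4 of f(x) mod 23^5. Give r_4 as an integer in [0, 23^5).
r_4 = 2407687 (mod 6436343)

Hensel's recurrence: r_{i+1} = r_i − f(r_i)·(f′(r_i))^{-1} mod 23^{i+2}, with f′(x) = 2x. Iterate:
  r_0 = 1 (mod 23)
  r_1 = 208 (mod 529)
  r_2 = 10788 (mod 12167)
  r_3 = 168959 (mod 279841)
  r_4 = 2407687 (mod 6436343)
Final: r_4 = 2407687, and one checks f(r_4) ≡ 0 mod 23^5.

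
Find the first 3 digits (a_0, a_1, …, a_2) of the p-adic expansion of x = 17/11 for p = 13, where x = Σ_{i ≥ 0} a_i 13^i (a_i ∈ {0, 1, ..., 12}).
(a_0, …, a_2) = (11, 4, 2)

v_13(17/11) = 0 (numerator and denominator both coprime to 13), so x ∈ ℤ_13^×. Compute digits iteratively via a_i = x_i mod 13, x_{i+1} = (x_i − a_i)/13, with x_0 = x:
  x_0 = 17/11;  a_0 = 11;  x_1 = (x_0 − 11)/13 = -8/11
  x_1 = -8/11;  a_1 = 4;  x_2 = (x_1 − 4)/13 = -4/11
  x_2 = -4/11;  a_2 = 2;  x_3 = (x_2 − 2)/13 = -2/11
Digits: (11, 4, 2).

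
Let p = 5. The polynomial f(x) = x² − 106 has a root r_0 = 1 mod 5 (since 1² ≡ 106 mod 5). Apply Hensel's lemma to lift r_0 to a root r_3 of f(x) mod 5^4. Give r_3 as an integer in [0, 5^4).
r_3 = 441 (mod 625)

Hensel's recurrence: r_{i+1} = r_i − f(r_i)·(f′(r_i))^{-1} mod 5^{i+2}, with f′(x) = 2x. Iterate:
  r_0 = 1 (mod 5)
  r_1 = 16 (mod 25)
  r_2 = 66 (mod 125)
  r_3 = 441 (mod 625)
Final: r_3 = 441, and one checks f(r_3) ≡ 0 mod 5^4.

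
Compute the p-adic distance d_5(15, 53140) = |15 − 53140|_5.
d_5(15, 53140) = 1/3125

Step 1 — x − y = 15 − 53140 = -53125. Step 2 — v_5(-53125) = 5 (factor: -53125 = −(5^5 · 17); the sign does not affect v_p). Step 3 — |x − y|_5 = 5^{-5} = 1/3125.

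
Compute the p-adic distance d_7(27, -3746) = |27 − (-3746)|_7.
d_7(27, -3746) = 1/343

Step 1 — x − y = 27 − (-3746) = 3773. Step 2 — v_7(3773) = 3 (factor: 3773 = (7^3 · 11); the sign does not affect v_p). Step 3 — |x − y|_7 = 7^{-3} = 1/343.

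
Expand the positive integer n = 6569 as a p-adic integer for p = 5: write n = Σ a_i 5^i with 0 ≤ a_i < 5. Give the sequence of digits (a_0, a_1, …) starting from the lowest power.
(a_0, a_1, …) = (4, 3, 2, 2, 0, 2)

Repeated division by 5 gives the digits low-to-high: 6569 = 4 + 3·5^1 + 2·5^2 + 2·5^3 + 2·5^5. Digit sequence: (4, 3, 2, 2, 0, 2).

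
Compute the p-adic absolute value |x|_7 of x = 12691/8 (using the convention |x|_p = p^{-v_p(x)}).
|12691/8|_7 = 1/343

Step 1 — compute v_7(x) by factoring powers of 7 out of the numerator and denominator: v_7(12691/8) = 3. Step 2 — apply |x|_p = p^{-v_p(x)} = 7^{-3} = 1/343.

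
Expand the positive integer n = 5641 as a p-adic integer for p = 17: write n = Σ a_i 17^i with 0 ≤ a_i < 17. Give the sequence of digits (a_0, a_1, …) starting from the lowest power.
(a_0, a_1, …) = (14, 8, 2, 1)

Repeated division by 17 gives the digits low-to-high: 5641 = 14 + 8·17^1 + 2·17^2 + 1·17^3. Digit sequence: (14, 8, 2, 1).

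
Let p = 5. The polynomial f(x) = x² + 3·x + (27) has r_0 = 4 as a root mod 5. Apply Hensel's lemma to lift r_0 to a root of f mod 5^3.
r_2 = 99 (mod 125)

Hensel: r_{i+1} = r_i − f(r_i)·(f′(r_i))^{-1} mod 5^{i+2}, f′(x) = 2x + 3. Iterate:
  r_0 = 4 (mod 5)
  r_1 = 24 (mod 25)
  r_2 = 99 (mod 125)
Final: r = 99 satisfies f(r) ≡ 0 mod 5^3.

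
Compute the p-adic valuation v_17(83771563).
v_17(83771563) = 5

v_17(n) is the largest exponent k such that 17^k divides n. Factor out: 83771563 = 17^5 · 59. (Sign doesn't affect v_p.) So v_17(83771563) = 5.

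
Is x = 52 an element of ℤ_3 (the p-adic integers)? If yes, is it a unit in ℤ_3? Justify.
x ∈ ℤ_3^× (unit); v_3(x) = 0

ℤ_3 = {x ∈ ℚ_3 : v_3(x) ≥ 0} and ℤ_3^× = {x ∈ ℤ_3 : v_3(x) = 0}. Here v_3(52) = v_3(num) − v_3(den) = 0; compare against these criteria.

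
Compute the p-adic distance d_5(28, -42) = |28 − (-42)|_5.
d_5(28, -42) = 1/5

Step 1 — x − y = 28 − (-42) = 70. Step 2 — v_5(70) = 1 (factor: 70 = (5^1 · 14); the sign does not affect v_p). Step 3 — |x − y|_5 = 5^{-1} = 1/5.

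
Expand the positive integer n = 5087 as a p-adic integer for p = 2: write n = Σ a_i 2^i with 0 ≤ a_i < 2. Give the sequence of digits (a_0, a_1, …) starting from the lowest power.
(a_0, a_1, …) = (1, 1, 1, 1, 1, 0, 1, 1, 1, 1, 0, 0, 1)

Repeated division by 2 gives the digits low-to-high: 5087 = 1 + 1·2^1 + 1·2^2 + 1·2^3 + 1·2^4 + 1·2^6 + 1·2^7 + 1·2^8 + 1·2^9 + 1·2^12. Digit sequence: (1, 1, 1, 1, 1, 0, 1, 1, 1, 1, 0, 0, 1).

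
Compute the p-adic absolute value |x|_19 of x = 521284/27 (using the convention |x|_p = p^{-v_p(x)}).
|521284/27|_19 = 1/130321

Step 1 — compute v_19(x) by factoring powers of 19 out of the numerator and denominator: v_19(521284/27) = 4. Step 2 — apply |x|_p = p^{-v_p(x)} = 19^{-4} = 1/130321.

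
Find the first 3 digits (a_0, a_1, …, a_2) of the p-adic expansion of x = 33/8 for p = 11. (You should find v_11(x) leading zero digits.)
(a_0, …, a_2) = (0, 10, 6)

v_11(33/8) = 1, so a_0 = ... = a_0 = 0. Factor out: x = 11^1 · u with u = 3/8 a unit in ℤ_11. Expand u iteratively via a_{v+i} = u_i mod 11, u_{i+1} = (u_i − a_{v+i})/11:
  u_0 = 3/8;  a_1 = 10;  u_1 = (u_0 − 10)/11 = -7/8
  u_1 = -7/8;  a_2 = 6;  u_2 = (u_1 − 6)/11 = -5/8
Digits: (0, 10, 6).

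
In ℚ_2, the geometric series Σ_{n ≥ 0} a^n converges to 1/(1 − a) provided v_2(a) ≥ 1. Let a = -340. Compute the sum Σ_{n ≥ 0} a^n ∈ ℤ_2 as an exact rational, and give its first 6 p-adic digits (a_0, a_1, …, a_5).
Σ a^n = 1/(1 − a) = 1/341;  first 6 digits = (1, 0, 1, 1, 1, 1)

v_2(a) = 2 ≥ 1, so the series converges in ℤ_2 to 1/(1 − a) = 1/(1 − (-340)) = 1/341. Expand this rational in ℤ_2: compute digits iteratively via d_i = x_i mod 2, x_{i+1} = (x_i − d_i)/2. The first 6 digits are (1, 0, 1, 1, 1, 1).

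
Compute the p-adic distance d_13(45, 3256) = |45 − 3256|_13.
d_13(45, 3256) = 1/169

Step 1 — x − y = 45 − 3256 = -3211. Step 2 — v_13(-3211) = 2 (factor: -3211 = −(13^2 · 19); the sign does not affect v_p). Step 3 — |x − y|_13 = 13^{-2} = 1/169.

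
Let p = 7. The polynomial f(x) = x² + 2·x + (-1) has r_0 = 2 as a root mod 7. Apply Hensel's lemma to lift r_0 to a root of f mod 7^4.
r_3 = 2165 (mod 2401)

Hensel: r_{i+1} = r_i − f(r_i)·(f′(r_i))^{-1} mod 7^{i+2}, f′(x) = 2x + 2. Iterate:
  r_0 = 2 (mod 7)
  r_1 = 9 (mod 49)
  r_2 = 107 (mod 343)
  r_3 = 2165 (mod 2401)
Final: r = 2165 satisfies f(r) ≡ 0 mod 7^4.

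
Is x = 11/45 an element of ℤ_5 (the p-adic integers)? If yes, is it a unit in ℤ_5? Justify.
x ∉ ℤ_5 (v_5(x) = -1 < 0)

ℤ_5 = {x ∈ ℚ_5 : v_5(x) ≥ 0} and ℤ_5^× = {x ∈ ℤ_5 : v_5(x) = 0}. Here v_5(11/45) = v_5(num) − v_5(den) = -1; compare against these criteria.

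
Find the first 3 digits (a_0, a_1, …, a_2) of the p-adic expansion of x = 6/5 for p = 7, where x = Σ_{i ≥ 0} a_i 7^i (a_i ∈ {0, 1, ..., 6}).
(a_0, …, a_2) = (4, 1, 4)

v_7(6/5) = 0 (numerator and denominator both coprime to 7), so x ∈ ℤ_7^×. Compute digits iteratively via a_i = x_i mod 7, x_{i+1} = (x_i − a_i)/7, with x_0 = x:
  x_0 = 6/5;  a_0 = 4;  x_1 = (x_0 − 4)/7 = -2/5
  x_1 = -2/5;  a_1 = 1;  x_2 = (x_1 − 1)/7 = -1/5
  x_2 = -1/5;  a_2 = 4;  x_3 = (x_2 − 4)/7 = -3/5
Digits: (4, 1, 4).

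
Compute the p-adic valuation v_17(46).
v_17(46) = 0

v_17(n) is the largest exponent k such that 17^k divides n. Factor out: 46 = 17^0 · 46. (Sign doesn't affect v_p.) So v_17(46) = 0.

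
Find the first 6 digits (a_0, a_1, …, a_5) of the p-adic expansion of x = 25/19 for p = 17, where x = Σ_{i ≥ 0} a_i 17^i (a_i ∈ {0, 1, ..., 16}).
(a_0, …, a_5) = (4, 7, 13, 1, 16, 8)

v_17(25/19) = 0 (numerator and denominator both coprime to 17), so x ∈ ℤ_17^×. Compute digits iteratively via a_i = x_i mod 17, x_{i+1} = (x_i − a_i)/17, with x_0 = x:
  x_0 = 25/19;  a_0 = 4;  x_1 = (x_0 − 4)/17 = -3/19
  x_1 = -3/19;  a_1 = 7;  x_2 = (x_1 − 7)/17 = -8/19
  x_2 = -8/19;  a_2 = 13;  x_3 = (x_2 − 13)/17 = -15/19
  x_3 = -15/19;  a_3 = 1;  x_4 = (x_3 − 1)/17 = -2/19
  x_4 = -2/19;  a_4 = 16;  x_5 = (x_4 − 16)/17 = -18/19
  x_5 = -18/19;  a_5 = 8;  x_6 = (x_5 − 8)/17 = -10/19
Digits: (4, 7, 13, 1, 16, 8).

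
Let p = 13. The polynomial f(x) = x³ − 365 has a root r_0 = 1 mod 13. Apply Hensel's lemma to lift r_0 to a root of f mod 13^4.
r_3 = 8347 (mod 28561)

Hensel: r_{i+1} = r_i − f(r_i)/f′(r_i) mod 13^{i+2}, where f′(x) = 3x². Iterate:
  r_0 = 1 (mod 13)
  r_1 = 66 (mod 169)
  r_2 = 1756 (mod 2197)
  r_3 = 8347 (mod 28561)
Final: r = 8347 with f(r) ≡ 0 mod 13^4.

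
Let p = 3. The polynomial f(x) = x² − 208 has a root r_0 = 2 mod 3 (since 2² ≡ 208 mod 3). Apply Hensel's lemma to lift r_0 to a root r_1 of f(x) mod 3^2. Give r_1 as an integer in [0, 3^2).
r_1 = 8 (mod 9)

Hensel's recurrence: r_{i+1} = r_i − f(r_i)·(f′(r_i))^{-1} mod 3^{i+2}, with f′(x) = 2x. Iterate:
  r_0 = 2 (mod 3)
  r_1 = 8 (mod 9)
Final: r_1 = 8, and one checks f(r_1) ≡ 0 mod 3^2.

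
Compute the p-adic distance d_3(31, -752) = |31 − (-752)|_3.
d_3(31, -752) = 1/27

Step 1 — x − y = 31 − (-752) = 783. Step 2 — v_3(783) = 3 (factor: 783 = (3^3 · 29); the sign does not affect v_p). Step 3 — |x − y|_3 = 3^{-3} = 1/27.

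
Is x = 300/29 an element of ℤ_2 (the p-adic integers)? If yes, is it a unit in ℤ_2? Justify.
x ∈ ℤ_2 but not a unit; v_2(x) = 2 > 0

ℤ_2 = {x ∈ ℚ_2 : v_2(x) ≥ 0} and ℤ_2^× = {x ∈ ℤ_2 : v_2(x) = 0}. Here v_2(300/29) = v_2(num) − v_2(den) = 2; compare against these criteria.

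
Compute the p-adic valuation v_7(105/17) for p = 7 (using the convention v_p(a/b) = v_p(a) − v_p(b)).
v_7(105/17) = 1

Factor powers of 7 from the numerator and denominator of the reduced fraction: 105 = 7^1 · 15 and 17 = 7^0 · 17. Apply v_p(a/b) = v_p(a) − v_p(b): v_7(105/17) = 1 − 0 = 1.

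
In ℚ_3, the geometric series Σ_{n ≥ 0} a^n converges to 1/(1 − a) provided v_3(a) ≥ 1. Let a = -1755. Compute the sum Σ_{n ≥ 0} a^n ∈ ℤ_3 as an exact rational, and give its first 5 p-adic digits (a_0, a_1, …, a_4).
Σ a^n = 1/(1 − a) = 1/1756;  first 5 digits = (1, 0, 0, 1, 2)

v_3(a) = 3 ≥ 1, so the series converges in ℤ_3 to 1/(1 − a) = 1/(1 − (-1755)) = 1/1756. Expand this rational in ℤ_3: compute digits iteratively via d_i = x_i mod 3, x_{i+1} = (x_i − d_i)/3. The first 5 digits are (1, 0, 0, 1, 2).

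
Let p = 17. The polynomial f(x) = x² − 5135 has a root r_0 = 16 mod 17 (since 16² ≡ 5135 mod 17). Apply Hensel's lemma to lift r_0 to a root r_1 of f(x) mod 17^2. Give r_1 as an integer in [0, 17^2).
r_1 = 33 (mod 289)

Hensel's recurrence: r_{i+1} = r_i − f(r_i)·(f′(r_i))^{-1} mod 17^{i+2}, with f′(x) = 2x. Iterate:
  r_0 = 16 (mod 17)
  r_1 = 33 (mod 289)
Final: r_1 = 33, and one checks f(r_1) ≡ 0 mod 17^2.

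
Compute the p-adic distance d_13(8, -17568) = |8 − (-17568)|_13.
d_13(8, -17568) = 1/2197

Step 1 — x − y = 8 − (-17568) = 17576. Step 2 — v_13(17576) = 3 (factor: 17576 = (13^3 · 8); the sign does not affect v_p). Step 3 — |x − y|_13 = 13^{-3} = 1/2197.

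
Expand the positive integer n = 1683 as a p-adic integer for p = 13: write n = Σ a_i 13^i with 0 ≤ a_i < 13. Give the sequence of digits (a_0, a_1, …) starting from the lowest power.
(a_0, a_1, …) = (6, 12, 9)

Repeated division by 13 gives the digits low-to-high: 1683 = 6 + 12·13^1 + 9·13^2. Digit sequence: (6, 12, 9).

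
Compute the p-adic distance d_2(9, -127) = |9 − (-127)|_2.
d_2(9, -127) = 1/8

Step 1 — x − y = 9 − (-127) = 136. Step 2 — v_2(136) = 3 (factor: 136 = (2^3 · 17); the sign does not affect v_p). Step 3 — |x − y|_2 = 2^{-3} = 1/8.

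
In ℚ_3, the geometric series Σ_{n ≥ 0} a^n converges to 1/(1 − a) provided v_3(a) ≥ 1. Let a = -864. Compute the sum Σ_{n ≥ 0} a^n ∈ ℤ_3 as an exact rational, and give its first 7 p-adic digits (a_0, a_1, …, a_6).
Σ a^n = 1/(1 − a) = 1/865;  first 7 digits = (1, 0, 0, 1, 1, 2, 2)

v_3(a) = 3 ≥ 1, so the series converges in ℤ_3 to 1/(1 − a) = 1/(1 − (-864)) = 1/865. Expand this rational in ℤ_3: compute digits iteratively via d_i = x_i mod 3, x_{i+1} = (x_i − d_i)/3. The first 7 digits are (1, 0, 0, 1, 1, 2, 2).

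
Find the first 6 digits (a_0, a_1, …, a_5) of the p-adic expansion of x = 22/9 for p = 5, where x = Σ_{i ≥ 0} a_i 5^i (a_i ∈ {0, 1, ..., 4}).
(a_0, …, a_5) = (3, 1, 2, 4, 3, 2)

v_5(22/9) = 0 (numerator and denominator both coprime to 5), so x ∈ ℤ_5^×. Compute digits iteratively via a_i = x_i mod 5, x_{i+1} = (x_i − a_i)/5, with x_0 = x:
  x_0 = 22/9;  a_0 = 3;  x_1 = (x_0 − 3)/5 = -1/9
  x_1 = -1/9;  a_1 = 1;  x_2 = (x_1 − 1)/5 = -2/9
  x_2 = -2/9;  a_2 = 2;  x_3 = (x_2 − 2)/5 = -4/9
  x_3 = -4/9;  a_3 = 4;  x_4 = (x_3 − 4)/5 = -8/9
  x_4 = -8/9;  a_4 = 3;  x_5 = (x_4 − 3)/5 = -7/9
  x_5 = -7/9;  a_5 = 2;  x_6 = (x_5 − 2)/5 = -5/9
Digits: (3, 1, 2, 4, 3, 2).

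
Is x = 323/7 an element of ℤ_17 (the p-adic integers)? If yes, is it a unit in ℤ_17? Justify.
x ∈ ℤ_17 but not a unit; v_17(x) = 1 > 0

ℤ_17 = {x ∈ ℚ_17 : v_17(x) ≥ 0} and ℤ_17^× = {x ∈ ℤ_17 : v_17(x) = 0}. Here v_17(323/7) = v_17(num) − v_17(den) = 1; compare against these criteria.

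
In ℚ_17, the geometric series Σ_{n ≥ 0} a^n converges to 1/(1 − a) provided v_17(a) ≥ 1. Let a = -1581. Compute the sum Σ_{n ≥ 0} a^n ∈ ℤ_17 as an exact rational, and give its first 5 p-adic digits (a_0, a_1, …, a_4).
Σ a^n = 1/(1 − a) = 1/1582;  first 5 digits = (1, 9, 7, 13, 7)

v_17(a) = 1 ≥ 1, so the series converges in ℤ_17 to 1/(1 − a) = 1/(1 − (-1581)) = 1/1582. Expand this rational in ℤ_17: compute digits iteratively via d_i = x_i mod 17, x_{i+1} = (x_i − d_i)/17. The first 5 digits are (1, 9, 7, 13, 7).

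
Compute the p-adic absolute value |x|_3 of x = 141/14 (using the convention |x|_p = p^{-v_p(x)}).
|141/14|_3 = 1/3

Step 1 — compute v_3(x) by factoring powers of 3 out of the numerator and denominator: v_3(141/14) = 1. Step 2 — apply |x|_p = p^{-v_p(x)} = 3^{-1} = 1/3.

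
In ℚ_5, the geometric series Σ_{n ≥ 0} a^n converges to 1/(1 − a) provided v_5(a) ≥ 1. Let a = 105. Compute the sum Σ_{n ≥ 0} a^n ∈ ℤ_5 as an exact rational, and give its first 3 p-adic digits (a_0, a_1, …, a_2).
Σ a^n = 1/(1 − a) = -1/104;  first 3 digits = (1, 1, 0)

v_5(a) = 1 ≥ 1, so the series converges in ℤ_5 to 1/(1 − a) = 1/(1 − 105) = -1/104. Expand this rational in ℤ_5: compute digits iteratively via d_i = x_i mod 5, x_{i+1} = (x_i − d_i)/5. The first 3 digits are (1, 1, 0).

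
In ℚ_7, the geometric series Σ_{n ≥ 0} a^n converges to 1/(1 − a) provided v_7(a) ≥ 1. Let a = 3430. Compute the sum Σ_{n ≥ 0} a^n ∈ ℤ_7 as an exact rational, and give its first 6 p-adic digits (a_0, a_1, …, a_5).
Σ a^n = 1/(1 − a) = -1/3429;  first 6 digits = (1, 0, 0, 3, 1, 0)

v_7(a) = 3 ≥ 1, so the series converges in ℤ_7 to 1/(1 − a) = 1/(1 − 3430) = -1/3429. Expand this rational in ℤ_7: compute digits iteratively via d_i = x_i mod 7, x_{i+1} = (x_i − d_i)/7. The first 6 digits are (1, 0, 0, 3, 1, 0).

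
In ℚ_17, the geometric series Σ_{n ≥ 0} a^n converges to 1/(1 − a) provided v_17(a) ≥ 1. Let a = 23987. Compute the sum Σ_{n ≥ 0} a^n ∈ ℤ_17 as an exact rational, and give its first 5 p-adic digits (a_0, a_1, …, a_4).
Σ a^n = 1/(1 − a) = -1/23986;  first 5 digits = (1, 0, 15, 4, 4)

v_17(a) = 2 ≥ 1, so the series converges in ℤ_17 to 1/(1 − a) = 1/(1 − 23987) = -1/23986. Expand this rational in ℤ_17: compute digits iteratively via d_i = x_i mod 17, x_{i+1} = (x_i − d_i)/17. The first 5 digits are (1, 0, 15, 4, 4).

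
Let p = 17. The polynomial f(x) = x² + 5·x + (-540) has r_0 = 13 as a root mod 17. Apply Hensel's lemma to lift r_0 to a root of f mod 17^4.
r_3 = 66092 (mod 83521)

Hensel: r_{i+1} = r_i − f(r_i)·(f′(r_i))^{-1} mod 17^{i+2}, f′(x) = 2x + 5. Iterate:
  r_0 = 13 (mod 17)
  r_1 = 200 (mod 289)
  r_2 = 2223 (mod 4913)
  r_3 = 66092 (mod 83521)
Final: r = 66092 satisfies f(r) ≡ 0 mod 17^4.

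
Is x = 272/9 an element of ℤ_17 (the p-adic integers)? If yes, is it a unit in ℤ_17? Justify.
x ∈ ℤ_17 but not a unit; v_17(x) = 1 > 0

ℤ_17 = {x ∈ ℚ_17 : v_17(x) ≥ 0} and ℤ_17^× = {x ∈ ℤ_17 : v_17(x) = 0}. Here v_17(272/9) = v_17(num) − v_17(den) = 1; compare against these criteria.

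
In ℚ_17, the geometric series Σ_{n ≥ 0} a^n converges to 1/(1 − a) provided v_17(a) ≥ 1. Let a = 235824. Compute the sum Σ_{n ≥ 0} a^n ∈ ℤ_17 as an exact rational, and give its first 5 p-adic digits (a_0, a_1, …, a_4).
Σ a^n = 1/(1 − a) = -1/235823;  first 5 digits = (1, 0, 0, 14, 2)

v_17(a) = 3 ≥ 1, so the series converges in ℤ_17 to 1/(1 − a) = 1/(1 − 235824) = -1/235823. Expand this rational in ℤ_17: compute digits iteratively via d_i = x_i mod 17, x_{i+1} = (x_i − d_i)/17. The first 5 digits are (1, 0, 0, 14, 2).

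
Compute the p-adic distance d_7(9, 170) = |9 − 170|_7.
d_7(9, 170) = 1/7

Step 1 — x − y = 9 − 170 = -161. Step 2 — v_7(-161) = 1 (factor: -161 = −(7^1 · 23); the sign does not affect v_p). Step 3 — |x − y|_7 = 7^{-1} = 1/7.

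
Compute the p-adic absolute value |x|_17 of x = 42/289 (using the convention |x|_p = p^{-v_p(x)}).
|42/289|_17 = 289

Step 1 — compute v_17(x) by factoring powers of 17 out of the numerator and denominator: v_17(42/289) = -2. Step 2 — apply |x|_p = p^{-v_p(x)} = 17^{2} = 289.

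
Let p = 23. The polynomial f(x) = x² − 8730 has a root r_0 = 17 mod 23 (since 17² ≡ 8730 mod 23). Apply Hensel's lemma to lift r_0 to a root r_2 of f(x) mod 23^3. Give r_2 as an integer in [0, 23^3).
r_2 = 2708 (mod 12167)

Hensel's recurrence: r_{i+1} = r_i − f(r_i)·(f′(r_i))^{-1} mod 23^{i+2}, with f′(x) = 2x. Iterate:
  r_0 = 17 (mod 23)
  r_1 = 63 (mod 529)
  r_2 = 2708 (mod 12167)
Final: r_2 = 2708, and one checks f(r_2) ≡ 0 mod 23^3.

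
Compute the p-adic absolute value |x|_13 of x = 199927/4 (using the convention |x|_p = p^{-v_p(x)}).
|199927/4|_13 = 1/28561

Step 1 — compute v_13(x) by factoring powers of 13 out of the numerator and denominator: v_13(199927/4) = 4. Step 2 — apply |x|_p = p^{-v_p(x)} = 13^{-4} = 1/28561.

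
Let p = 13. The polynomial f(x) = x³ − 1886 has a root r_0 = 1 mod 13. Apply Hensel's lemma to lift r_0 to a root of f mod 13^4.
r_3 = 66 (mod 28561)

Hensel: r_{i+1} = r_i − f(r_i)/f′(r_i) mod 13^{i+2}, where f′(x) = 3x². Iterate:
  r_0 = 1 (mod 13)
  r_1 = 66 (mod 169)
  r_2 = 66 (mod 2197)
  r_3 = 66 (mod 28561)
Final: r = 66 with f(r) ≡ 0 mod 13^4.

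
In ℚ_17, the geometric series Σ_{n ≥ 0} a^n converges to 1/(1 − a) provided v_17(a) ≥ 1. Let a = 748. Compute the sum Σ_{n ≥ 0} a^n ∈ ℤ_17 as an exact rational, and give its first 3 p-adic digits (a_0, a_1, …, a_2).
Σ a^n = 1/(1 − a) = -1/747;  first 3 digits = (1, 10, 0)

v_17(a) = 1 ≥ 1, so the series converges in ℤ_17 to 1/(1 − a) = 1/(1 − 748) = -1/747. Expand this rational in ℤ_17: compute digits iteratively via d_i = x_i mod 17, x_{i+1} = (x_i − d_i)/17. The first 3 digits are (1, 10, 0).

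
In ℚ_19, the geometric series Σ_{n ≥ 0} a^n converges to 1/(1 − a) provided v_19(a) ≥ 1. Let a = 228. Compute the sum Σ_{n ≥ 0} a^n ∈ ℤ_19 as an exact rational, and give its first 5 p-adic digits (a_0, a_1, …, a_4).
Σ a^n = 1/(1 − a) = -1/227;  first 5 digits = (1, 12, 11, 6, 3)

v_19(a) = 1 ≥ 1, so the series converges in ℤ_19 to 1/(1 − a) = 1/(1 − 228) = -1/227. Expand this rational in ℤ_19: compute digits iteratively via d_i = x_i mod 19, x_{i+1} = (x_i − d_i)/19. The first 5 digits are (1, 12, 11, 6, 3).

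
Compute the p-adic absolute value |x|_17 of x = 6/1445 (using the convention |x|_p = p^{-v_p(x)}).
|6/1445|_17 = 289

Step 1 — compute v_17(x) by factoring powers of 17 out of the numerator and denominator: v_17(6/1445) = -2. Step 2 — apply |x|_p = p^{-v_p(x)} = 17^{2} = 289.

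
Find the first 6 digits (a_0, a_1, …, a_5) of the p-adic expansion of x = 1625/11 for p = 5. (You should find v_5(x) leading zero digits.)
(a_0, …, a_5) = (0, 0, 0, 3, 1, 2)

v_5(1625/11) = 3, so a_0 = ... = a_2 = 0. Factor out: x = 5^3 · u with u = 13/11 a unit in ℤ_5. Expand u iteratively via a_{v+i} = u_i mod 5, u_{i+1} = (u_i − a_{v+i})/5:
  u_0 = 13/11;  a_3 = 3;  u_1 = (u_0 − 3)/5 = -4/11
  u_1 = -4/11;  a_4 = 1;  u_2 = (u_1 − 1)/5 = -3/11
  u_2 = -3/11;  a_5 = 2;  u_3 = (u_2 − 2)/5 = -5/11
Digits: (0, 0, 0, 3, 1, 2).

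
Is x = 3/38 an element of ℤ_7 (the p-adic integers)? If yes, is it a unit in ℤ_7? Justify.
x ∈ ℤ_7^× (unit); v_7(x) = 0

ℤ_7 = {x ∈ ℚ_7 : v_7(x) ≥ 0} and ℤ_7^× = {x ∈ ℤ_7 : v_7(x) = 0}. Here v_7(3/38) = v_7(num) − v_7(den) = 0; compare against these criteria.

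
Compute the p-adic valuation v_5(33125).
v_5(33125) = 4

v_5(n) is the largest exponent k such that 5^k divides n. Factor out: 33125 = 5^4 · 53. (Sign doesn't affect v_p.) So v_5(33125) = 4.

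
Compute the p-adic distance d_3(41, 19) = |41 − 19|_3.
d_3(41, 19) = 1

Step 1 — x − y = 41 − 19 = 22. Step 2 — v_3(22) = 0 (factor: 22 = (3^0 · 22); the sign does not affect v_p). Step 3 — |x − y|_3 = 3^{0} = 1.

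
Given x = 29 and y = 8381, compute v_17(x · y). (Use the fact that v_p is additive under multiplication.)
v_17(243049) = 2

v_p(x) = 0 (factor: 29 = 17^0 · 29); v_p(y) = 2 (factor: 8381 = 17^2 · 29). Additivity: v_p(xy) = v_p(x) + v_p(y) = 0 + 2 = 2. (Direct check: xy = 243049 = 17^2 · (841).)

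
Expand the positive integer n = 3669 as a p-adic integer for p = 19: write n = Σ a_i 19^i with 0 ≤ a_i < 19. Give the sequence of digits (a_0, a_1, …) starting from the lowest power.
(a_0, a_1, …) = (2, 3, 10)

Repeated division by 19 gives the digits low-to-high: 3669 = 2 + 3·19^1 + 10·19^2. Digit sequence: (2, 3, 10).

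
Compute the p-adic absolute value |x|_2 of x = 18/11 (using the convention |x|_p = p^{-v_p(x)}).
|18/11|_2 = 1/2

Step 1 — compute v_2(x) by factoring powers of 2 out of the numerator and denominator: v_2(18/11) = 1. Step 2 — apply |x|_p = p^{-v_p(x)} = 2^{-1} = 1/2.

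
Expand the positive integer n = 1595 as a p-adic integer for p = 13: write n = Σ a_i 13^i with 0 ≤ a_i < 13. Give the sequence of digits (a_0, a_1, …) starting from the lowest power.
(a_0, a_1, …) = (9, 5, 9)

Repeated division by 13 gives the digits low-to-high: 1595 = 9 + 5·13^1 + 9·13^2. Digit sequence: (9, 5, 9).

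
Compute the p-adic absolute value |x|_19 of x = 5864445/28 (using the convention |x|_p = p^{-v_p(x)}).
|5864445/28|_19 = 1/130321

Step 1 — compute v_19(x) by factoring powers of 19 out of the numerator and denominator: v_19(5864445/28) = 4. Step 2 — apply |x|_p = p^{-v_p(x)} = 19^{-4} = 1/130321.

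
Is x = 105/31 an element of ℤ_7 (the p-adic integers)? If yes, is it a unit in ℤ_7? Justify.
x ∈ ℤ_7 but not a unit; v_7(x) = 1 > 0

ℤ_7 = {x ∈ ℚ_7 : v_7(x) ≥ 0} and ℤ_7^× = {x ∈ ℤ_7 : v_7(x) = 0}. Here v_7(105/31) = v_7(num) − v_7(den) = 1; compare against these criteria.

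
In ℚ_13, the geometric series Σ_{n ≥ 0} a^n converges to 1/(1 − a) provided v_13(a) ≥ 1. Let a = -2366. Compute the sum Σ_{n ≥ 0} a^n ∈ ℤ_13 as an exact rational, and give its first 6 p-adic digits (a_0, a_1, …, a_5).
Σ a^n = 1/(1 − a) = 1/2367;  first 6 digits = (1, 0, 12, 11, 0, 2)

v_13(a) = 2 ≥ 1, so the series converges in ℤ_13 to 1/(1 − a) = 1/(1 − (-2366)) = 1/2367. Expand this rational in ℤ_13: compute digits iteratively via d_i = x_i mod 13, x_{i+1} = (x_i − d_i)/13. The first 6 digits are (1, 0, 12, 11, 0, 2).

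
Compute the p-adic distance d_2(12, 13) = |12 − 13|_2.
d_2(12, 13) = 1

Step 1 — x − y = 12 − 13 = -1. Step 2 — v_2(-1) = 0 (factor: -1 = −(2^0 · 1); the sign does not affect v_p). Step 3 — |x − y|_2 = 2^{0} = 1.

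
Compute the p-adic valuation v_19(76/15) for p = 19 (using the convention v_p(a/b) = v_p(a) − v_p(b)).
v_19(76/15) = 1

Factor powers of 19 from the numerator and denominator of the reduced fraction: 76 = 19^1 · 4 and 15 = 19^0 · 15. Apply v_p(a/b) = v_p(a) − v_p(b): v_19(76/15) = 1 − 0 = 1.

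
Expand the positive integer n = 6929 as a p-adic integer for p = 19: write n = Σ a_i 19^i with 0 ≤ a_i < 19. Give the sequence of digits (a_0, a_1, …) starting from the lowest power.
(a_0, a_1, …) = (13, 3, 0, 1)

Repeated division by 19 gives the digits low-to-high: 6929 = 13 + 3·19^1 + 1·19^3. Digit sequence: (13, 3, 0, 1).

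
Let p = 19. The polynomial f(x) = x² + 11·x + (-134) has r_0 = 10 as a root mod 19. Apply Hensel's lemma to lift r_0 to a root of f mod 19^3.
r_2 = 4456 (mod 6859)

Hensel: r_{i+1} = r_i − f(r_i)·(f′(r_i))^{-1} mod 19^{i+2}, f′(x) = 2x + 11. Iterate:
  r_0 = 10 (mod 19)
  r_1 = 124 (mod 361)
  r_2 = 4456 (mod 6859)
Final: r = 4456 satisfies f(r) ≡ 0 mod 19^3.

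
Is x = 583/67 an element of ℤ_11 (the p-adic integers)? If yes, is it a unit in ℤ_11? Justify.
x ∈ ℤ_11 but not a unit; v_11(x) = 1 > 0

ℤ_11 = {x ∈ ℚ_11 : v_11(x) ≥ 0} and ℤ_11^× = {x ∈ ℤ_11 : v_11(x) = 0}. Here v_11(583/67) = v_11(num) − v_11(den) = 1; compare against these criteria.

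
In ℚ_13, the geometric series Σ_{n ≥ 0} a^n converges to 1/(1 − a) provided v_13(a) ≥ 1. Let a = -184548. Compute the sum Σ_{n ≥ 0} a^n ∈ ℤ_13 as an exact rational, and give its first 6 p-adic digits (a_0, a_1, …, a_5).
Σ a^n = 1/(1 − a) = 1/184549;  first 6 digits = (1, 0, 0, 7, 6, 12)

v_13(a) = 3 ≥ 1, so the series converges in ℤ_13 to 1/(1 − a) = 1/(1 − (-184548)) = 1/184549. Expand this rational in ℤ_13: compute digits iteratively via d_i = x_i mod 13, x_{i+1} = (x_i − d_i)/13. The first 6 digits are (1, 0, 0, 7, 6, 12).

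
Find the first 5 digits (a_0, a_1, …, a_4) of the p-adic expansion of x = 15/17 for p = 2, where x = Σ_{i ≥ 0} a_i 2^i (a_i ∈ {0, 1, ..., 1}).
(a_0, …, a_4) = (1, 1, 1, 1, 1)

v_2(15/17) = 0 (numerator and denominator both coprime to 2), so x ∈ ℤ_2^×. Compute digits iteratively via a_i = x_i mod 2, x_{i+1} = (x_i − a_i)/2, with x_0 = x:
  x_0 = 15/17;  a_0 = 1;  x_1 = (x_0 − 1)/2 = -1/17
  x_1 = -1/17;  a_1 = 1;  x_2 = (x_1 − 1)/2 = -9/17
  x_2 = -9/17;  a_2 = 1;  x_3 = (x_2 − 1)/2 = -13/17
  x_3 = -13/17;  a_3 = 1;  x_4 = (x_3 − 1)/2 = -15/17
  x_4 = -15/17;  a_4 = 1;  x_5 = (x_4 − 1)/2 = -16/17
Digits: (1, 1, 1, 1, 1).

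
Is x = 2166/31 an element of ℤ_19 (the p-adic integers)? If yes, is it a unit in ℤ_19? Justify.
x ∈ ℤ_19 but not a unit; v_19(x) = 2 > 0

ℤ_19 = {x ∈ ℚ_19 : v_19(x) ≥ 0} and ℤ_19^× = {x ∈ ℤ_19 : v_19(x) = 0}. Here v_19(2166/31) = v_19(num) − v_19(den) = 2; compare against these criteria.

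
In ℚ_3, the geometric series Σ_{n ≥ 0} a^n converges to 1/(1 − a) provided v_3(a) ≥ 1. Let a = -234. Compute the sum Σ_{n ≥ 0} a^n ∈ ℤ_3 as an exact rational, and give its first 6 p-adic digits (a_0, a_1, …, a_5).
Σ a^n = 1/(1 − a) = 1/235;  first 6 digits = (1, 0, 1, 0, 1, 2)

v_3(a) = 2 ≥ 1, so the series converges in ℤ_3 to 1/(1 − a) = 1/(1 − (-234)) = 1/235. Expand this rational in ℤ_3: compute digits iteratively via d_i = x_i mod 3, x_{i+1} = (x_i − d_i)/3. The first 6 digits are (1, 0, 1, 0, 1, 2).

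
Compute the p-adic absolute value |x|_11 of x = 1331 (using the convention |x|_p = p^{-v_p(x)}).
|1331|_11 = 1/1331

Step 1 — compute v_11(x) by factoring powers of 11 out of the numerator and denominator: v_11(1331) = 3. Step 2 — apply |x|_p = p^{-v_p(x)} = 11^{-3} = 1/1331.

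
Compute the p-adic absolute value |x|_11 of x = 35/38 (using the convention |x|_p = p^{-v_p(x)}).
|35/38|_11 = 1

Step 1 — compute v_11(x) by factoring powers of 11 out of the numerator and denominator: v_11(35/38) = 0. Step 2 — apply |x|_p = p^{-v_p(x)} = 11^{0} = 1.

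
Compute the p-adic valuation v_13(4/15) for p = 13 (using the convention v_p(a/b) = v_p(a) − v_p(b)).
v_13(4/15) = 0

Factor powers of 13 from the numerator and denominator of the reduced fraction: 4 = 13^0 · 4 and 15 = 13^0 · 15. Apply v_p(a/b) = v_p(a) − v_p(b): v_13(4/15) = 0 − 0 = 0.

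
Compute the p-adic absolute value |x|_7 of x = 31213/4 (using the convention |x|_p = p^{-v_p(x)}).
|31213/4|_7 = 1/2401

Step 1 — compute v_7(x) by factoring powers of 7 out of the numerator and denominator: v_7(31213/4) = 4. Step 2 — apply |x|_p = p^{-v_p(x)} = 7^{-4} = 1/2401.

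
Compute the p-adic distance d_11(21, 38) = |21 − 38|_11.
d_11(21, 38) = 1

Step 1 — x − y = 21 − 38 = -17. Step 2 — v_11(-17) = 0 (factor: -17 = −(11^0 · 17); the sign does not affect v_p). Step 3 — |x − y|_11 = 11^{0} = 1.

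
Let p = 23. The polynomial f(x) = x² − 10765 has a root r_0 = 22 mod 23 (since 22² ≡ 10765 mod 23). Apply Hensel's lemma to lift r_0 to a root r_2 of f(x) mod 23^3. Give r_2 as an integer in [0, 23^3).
r_2 = 11016 (mod 12167)

Hensel's recurrence: r_{i+1} = r_i − f(r_i)·(f′(r_i))^{-1} mod 23^{i+2}, with f′(x) = 2x. Iterate:
  r_0 = 22 (mod 23)
  r_1 = 436 (mod 529)
  r_2 = 11016 (mod 12167)
Final: r_2 = 11016, and one checks f(r_2) ≡ 0 mod 23^3.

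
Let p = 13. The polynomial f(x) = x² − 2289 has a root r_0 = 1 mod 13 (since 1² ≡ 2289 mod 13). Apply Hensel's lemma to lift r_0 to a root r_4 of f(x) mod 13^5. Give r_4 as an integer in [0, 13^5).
r_4 = 245350 (mod 371293)

Hensel's recurrence: r_{i+1} = r_i − f(r_i)·(f′(r_i))^{-1} mod 13^{i+2}, with f′(x) = 2x. Iterate:
  r_0 = 1 (mod 13)
  r_1 = 131 (mod 169)
  r_2 = 1483 (mod 2197)
  r_3 = 16862 (mod 28561)
  r_4 = 245350 (mod 371293)
Final: r_4 = 245350, and one checks f(r_4) ≡ 0 mod 13^5.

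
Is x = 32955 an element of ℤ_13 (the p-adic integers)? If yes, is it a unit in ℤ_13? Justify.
x ∈ ℤ_13 but not a unit; v_13(x) = 3 > 0

ℤ_13 = {x ∈ ℚ_13 : v_13(x) ≥ 0} and ℤ_13^× = {x ∈ ℤ_13 : v_13(x) = 0}. Here v_13(32955) = v_13(num) − v_13(den) = 3; compare against these criteria.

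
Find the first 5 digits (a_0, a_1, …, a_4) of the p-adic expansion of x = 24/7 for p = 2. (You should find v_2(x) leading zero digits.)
(a_0, …, a_4) = (0, 0, 0, 1, 0)

v_2(24/7) = 3, so a_0 = ... = a_2 = 0. Factor out: x = 2^3 · u with u = 3/7 a unit in ℤ_2. Expand u iteratively via a_{v+i} = u_i mod 2, u_{i+1} = (u_i − a_{v+i})/2:
  u_0 = 3/7;  a_3 = 1;  u_1 = (u_0 − 1)/2 = -2/7
  u_1 = -2/7;  a_4 = 0;  u_2 = (u_1 − 0)/2 = -1/7
Digits: (0, 0, 0, 1, 0).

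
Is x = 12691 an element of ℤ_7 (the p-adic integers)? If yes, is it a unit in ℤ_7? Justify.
x ∈ ℤ_7 but not a unit; v_7(x) = 3 > 0

ℤ_7 = {x ∈ ℚ_7 : v_7(x) ≥ 0} and ℤ_7^× = {x ∈ ℤ_7 : v_7(x) = 0}. Here v_7(12691) = v_7(num) − v_7(den) = 3; compare against these criteria.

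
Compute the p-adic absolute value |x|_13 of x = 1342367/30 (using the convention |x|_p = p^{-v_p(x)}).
|1342367/30|_13 = 1/28561

Step 1 — compute v_13(x) by factoring powers of 13 out of the numerator and denominator: v_13(1342367/30) = 4. Step 2 — apply |x|_p = p^{-v_p(x)} = 13^{-4} = 1/28561.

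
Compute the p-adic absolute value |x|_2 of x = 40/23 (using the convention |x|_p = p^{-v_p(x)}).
|40/23|_2 = 1/8

Step 1 — compute v_2(x) by factoring powers of 2 out of the numerator and denominator: v_2(40/23) = 3. Step 2 — apply |x|_p = p^{-v_p(x)} = 2^{-3} = 1/8.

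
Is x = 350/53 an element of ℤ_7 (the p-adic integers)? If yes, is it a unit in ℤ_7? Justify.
x ∈ ℤ_7 but not a unit; v_7(x) = 1 > 0

ℤ_7 = {x ∈ ℚ_7 : v_7(x) ≥ 0} and ℤ_7^× = {x ∈ ℤ_7 : v_7(x) = 0}. Here v_7(350/53) = v_7(num) − v_7(den) = 1; compare against these criteria.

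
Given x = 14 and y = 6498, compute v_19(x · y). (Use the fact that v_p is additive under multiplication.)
v_19(90972) = 2

v_p(x) = 0 (factor: 14 = 19^0 · 14); v_p(y) = 2 (factor: 6498 = 19^2 · 18). Additivity: v_p(xy) = v_p(x) + v_p(y) = 0 + 2 = 2. (Direct check: xy = 90972 = 19^2 · (252).)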